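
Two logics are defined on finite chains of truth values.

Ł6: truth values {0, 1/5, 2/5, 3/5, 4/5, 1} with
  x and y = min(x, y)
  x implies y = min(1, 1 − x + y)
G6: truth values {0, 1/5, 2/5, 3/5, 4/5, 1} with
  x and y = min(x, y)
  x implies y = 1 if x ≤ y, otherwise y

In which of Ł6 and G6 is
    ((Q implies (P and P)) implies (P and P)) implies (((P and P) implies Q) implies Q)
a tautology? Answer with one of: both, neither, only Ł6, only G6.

In Ł6: every assignment gives 1 — tautology.
In G6: at P = 0, Q = 1/5 the value is 1/5 — not a tautology.

only Ł6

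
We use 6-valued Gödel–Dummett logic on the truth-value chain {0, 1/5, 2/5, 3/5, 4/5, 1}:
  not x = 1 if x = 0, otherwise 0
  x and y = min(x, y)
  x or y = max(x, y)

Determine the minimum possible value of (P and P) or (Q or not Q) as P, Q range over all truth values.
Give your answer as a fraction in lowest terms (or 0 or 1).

1/5

Take P = 0, Q = 1/5:
P and P = 0 and 0 = 0
not Q = not 1/5 = 0
Q or not Q = 1/5 or 0 = 1/5
(P and P) or (Q or not Q) = 0 or 1/5 = 1/5
No assignment yields a value below 1/5, so this is the minimum.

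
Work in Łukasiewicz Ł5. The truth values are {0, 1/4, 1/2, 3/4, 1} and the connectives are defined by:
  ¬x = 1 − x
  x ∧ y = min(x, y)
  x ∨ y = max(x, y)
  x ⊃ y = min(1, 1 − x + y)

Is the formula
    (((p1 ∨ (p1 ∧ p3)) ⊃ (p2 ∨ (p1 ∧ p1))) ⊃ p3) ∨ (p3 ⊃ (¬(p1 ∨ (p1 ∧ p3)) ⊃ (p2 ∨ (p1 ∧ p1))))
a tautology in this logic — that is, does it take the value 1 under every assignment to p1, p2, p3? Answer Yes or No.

Counterexample: take p1 = 0, p2 = 0, p3 = 1/4.
p1 ∧ p3 = 0 ∧ 1/4 = 0
p1 ∨ (p1 ∧ p3) = 0 ∨ 0 = 0
p1 ∧ p1 = 0 ∧ 0 = 0
p2 ∨ (p1 ∧ p1) = 0 ∨ 0 = 0
(p1 ∨ (p1 ∧ p3)) ⊃ (p2 ∨ (p1 ∧ p1)) = 0 ⊃ 0 = 1
((p1 ∨ (p1 ∧ p3)) ⊃ (p2 ∨ (p1 ∧ p1))) ⊃ p3 = 1 ⊃ 1/4 = 1/4
p1 ∧ p3 = 0 ∧ 1/4 = 0
p1 ∨ (p1 ∧ p3) = 0 ∨ 0 = 0
¬(p1 ∨ (p1 ∧ p3)) = ¬0 = 1
p1 ∧ p1 = 0 ∧ 0 = 0
p2 ∨ (p1 ∧ p1) = 0 ∨ 0 = 0
¬(p1 ∨ (p1 ∧ p3)) ⊃ (p2 ∨ (p1 ∧ p1)) = 1 ⊃ 0 = 0
p3 ⊃ (¬(p1 ∨ (p1 ∧ p3)) ⊃ (p2 ∨ (p1 ∧ p1))) = 1/4 ⊃ 0 = 3/4
(((p1 ∨ (p1 ∧ p3)) ⊃ (p2 ∨ (p1 ∧ p1))) ⊃ p3) ∨ (p3 ⊃ (¬(p1 ∨ (p1 ∧ p3)) ⊃ (p2 ∨ (p1 ∧ p1)))) = 1/4 ∨ 3/4 = 3/4
This gives 3/4 ≠ 1.

No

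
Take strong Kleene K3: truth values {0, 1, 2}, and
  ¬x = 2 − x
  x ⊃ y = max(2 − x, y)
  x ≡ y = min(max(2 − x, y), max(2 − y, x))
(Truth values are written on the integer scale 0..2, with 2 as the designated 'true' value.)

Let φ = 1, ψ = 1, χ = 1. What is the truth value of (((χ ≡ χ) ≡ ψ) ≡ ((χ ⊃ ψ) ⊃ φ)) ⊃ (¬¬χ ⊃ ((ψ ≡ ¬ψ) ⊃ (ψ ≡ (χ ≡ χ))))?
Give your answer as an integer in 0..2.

χ ≡ χ = 1 ≡ 1 = 1
(χ ≡ χ) ≡ ψ = 1 ≡ 1 = 1
χ ⊃ ψ = 1 ⊃ 1 = 1
(χ ⊃ ψ) ⊃ φ = 1 ⊃ 1 = 1
((χ ≡ χ) ≡ ψ) ≡ ((χ ⊃ ψ) ⊃ φ) = 1 ≡ 1 = 1
¬χ = ¬1 = 1
¬¬χ = ¬1 = 1
¬ψ = ¬1 = 1
ψ ≡ ¬ψ = 1 ≡ 1 = 1
χ ≡ χ = 1 ≡ 1 = 1
ψ ≡ (χ ≡ χ) = 1 ≡ 1 = 1
(ψ ≡ ¬ψ) ⊃ (ψ ≡ (χ ≡ χ)) = 1 ⊃ 1 = 1
¬¬χ ⊃ ((ψ ≡ ¬ψ) ⊃ (ψ ≡ (χ ≡ χ))) = 1 ⊃ 1 = 1
(((χ ≡ χ) ≡ ψ) ≡ ((χ ⊃ ψ) ⊃ φ)) ⊃ (¬¬χ ⊃ ((ψ ≡ ¬ψ) ⊃ (ψ ≡ (χ ≡ χ)))) = 1 ⊃ 1 = 1

1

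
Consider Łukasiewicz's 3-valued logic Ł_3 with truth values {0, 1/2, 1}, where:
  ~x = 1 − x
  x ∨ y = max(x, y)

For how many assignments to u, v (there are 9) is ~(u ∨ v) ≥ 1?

1

u = 0, v = 0 ↦ 1  ≥
u = 0, v = 1/2 ↦ 1/2  <
u = 0, v = 1 ↦ 0  <
u = 1/2, v = 0 ↦ 1/2  <
u = 1/2, v = 1/2 ↦ 1/2  <
u = 1/2, v = 1 ↦ 0  <
u = 1, v = 0 ↦ 0  <
u = 1, v = 1/2 ↦ 0  <
u = 1, v = 1 ↦ 0  <
So 1 of the 9 assignments meets the threshold.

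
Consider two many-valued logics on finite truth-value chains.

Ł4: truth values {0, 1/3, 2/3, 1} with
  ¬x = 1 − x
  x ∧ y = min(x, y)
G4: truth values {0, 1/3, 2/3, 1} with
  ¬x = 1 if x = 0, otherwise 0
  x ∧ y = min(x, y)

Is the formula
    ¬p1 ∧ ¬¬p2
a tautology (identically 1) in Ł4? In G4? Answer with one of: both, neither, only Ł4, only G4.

neither

In Ł4: at p1 = 0, p2 = 0 the value is 0 — not a tautology.
In G4: at p1 = 0, p2 = 0 the value is 0 — not a tautology.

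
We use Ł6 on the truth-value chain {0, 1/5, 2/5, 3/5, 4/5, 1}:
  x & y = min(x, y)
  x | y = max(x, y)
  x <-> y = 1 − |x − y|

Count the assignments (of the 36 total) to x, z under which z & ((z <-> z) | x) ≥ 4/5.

value 1: 6 assignments (counts)
value 4/5: 6 assignments (counts)
value 3/5: 6 assignments
value 2/5: 6 assignments
value 1/5: 6 assignments
value 0: 6 assignments
So 12 of the 36 assignments meet the threshold.

12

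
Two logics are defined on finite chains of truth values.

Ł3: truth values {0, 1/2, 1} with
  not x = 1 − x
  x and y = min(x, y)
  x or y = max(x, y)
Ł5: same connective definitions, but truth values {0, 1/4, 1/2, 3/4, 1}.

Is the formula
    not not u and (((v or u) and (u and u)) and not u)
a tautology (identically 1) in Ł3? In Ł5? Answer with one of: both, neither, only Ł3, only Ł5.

neither

In Ł3: at u = 0, v = 0 the value is 0 — not a tautology.
In Ł5: at u = 0, v = 0 the value is 0 — not a tautology.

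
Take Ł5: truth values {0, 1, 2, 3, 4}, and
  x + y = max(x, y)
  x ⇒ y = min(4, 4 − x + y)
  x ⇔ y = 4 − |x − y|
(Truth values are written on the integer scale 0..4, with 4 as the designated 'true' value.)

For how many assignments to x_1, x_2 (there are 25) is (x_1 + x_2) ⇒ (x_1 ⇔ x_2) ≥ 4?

13

value 4: 13 assignments (counts)
value 3: 4 assignments
value 2: 4 assignments
value 1: 2 assignments
value 0: 2 assignments
So 13 of the 25 assignments meet the threshold.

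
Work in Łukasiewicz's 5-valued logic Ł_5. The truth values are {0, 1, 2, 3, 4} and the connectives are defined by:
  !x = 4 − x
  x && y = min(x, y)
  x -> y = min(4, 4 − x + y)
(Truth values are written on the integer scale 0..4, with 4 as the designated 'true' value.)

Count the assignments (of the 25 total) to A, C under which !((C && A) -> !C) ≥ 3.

value 4: 1 assignment (counts)
value 3: 1 assignment (counts)
value 2: 3 assignments
value 1: 2 assignments
value 0: 18 assignments
So 2 of the 25 assignments meet the threshold.

2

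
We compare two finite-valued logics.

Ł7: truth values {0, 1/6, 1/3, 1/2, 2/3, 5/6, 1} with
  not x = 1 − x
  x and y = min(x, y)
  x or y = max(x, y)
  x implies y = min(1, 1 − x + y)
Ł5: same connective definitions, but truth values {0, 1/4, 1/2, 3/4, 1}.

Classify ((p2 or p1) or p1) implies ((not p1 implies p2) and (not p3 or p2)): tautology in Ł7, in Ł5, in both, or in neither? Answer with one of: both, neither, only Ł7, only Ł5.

neither

In Ł7: at p1 = 1/6, p2 = 0, p3 = 1 the value is 5/6 — not a tautology.
In Ł5: at p1 = 1/4, p2 = 0, p3 = 1 the value is 3/4 — not a tautology.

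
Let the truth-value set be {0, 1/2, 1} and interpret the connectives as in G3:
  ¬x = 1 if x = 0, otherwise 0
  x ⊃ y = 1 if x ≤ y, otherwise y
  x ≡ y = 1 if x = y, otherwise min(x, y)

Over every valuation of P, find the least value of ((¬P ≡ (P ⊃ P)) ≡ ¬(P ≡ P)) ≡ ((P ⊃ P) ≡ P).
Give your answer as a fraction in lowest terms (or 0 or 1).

1/2

Take P = 1/2:
¬P = ¬1/2 = 0
P ⊃ P = 1/2 ⊃ 1/2 = 1
¬P ≡ (P ⊃ P) = 0 ≡ 1 = 0
P ≡ P = 1/2 ≡ 1/2 = 1
¬(P ≡ P) = ¬1 = 0
(¬P ≡ (P ⊃ P)) ≡ ¬(P ≡ P) = 0 ≡ 0 = 1
P ⊃ P = 1/2 ⊃ 1/2 = 1
(P ⊃ P) ≡ P = 1 ≡ 1/2 = 1/2
((¬P ≡ (P ⊃ P)) ≡ ¬(P ≡ P)) ≡ ((P ⊃ P) ≡ P) = 1 ≡ 1/2 = 1/2
No assignment yields a value below 1/2, so this is the minimum.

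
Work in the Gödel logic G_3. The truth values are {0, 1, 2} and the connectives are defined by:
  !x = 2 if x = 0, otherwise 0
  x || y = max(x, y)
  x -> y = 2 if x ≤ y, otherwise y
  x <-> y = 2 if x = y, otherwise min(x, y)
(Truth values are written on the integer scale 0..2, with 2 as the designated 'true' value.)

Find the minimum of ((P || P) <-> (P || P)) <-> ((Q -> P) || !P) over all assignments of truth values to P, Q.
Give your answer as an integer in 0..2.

Take P = 1, Q = 2:
P || P = 1 || 1 = 1
P || P = 1 || 1 = 1
(P || P) <-> (P || P) = 1 <-> 1 = 2
Q -> P = 2 -> 1 = 1
!P = !1 = 0
(Q -> P) || !P = 1 || 0 = 1
((P || P) <-> (P || P)) <-> ((Q -> P) || !P) = 2 <-> 1 = 1
No assignment yields a value below 1, so this is the minimum.

1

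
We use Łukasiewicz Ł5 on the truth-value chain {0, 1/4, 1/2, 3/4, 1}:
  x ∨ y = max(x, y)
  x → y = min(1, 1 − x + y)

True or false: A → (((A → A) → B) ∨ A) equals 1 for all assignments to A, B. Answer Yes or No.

At A = 1, B = 3/4, for instance:
A → A = 1 → 1 = 1
(A → A) → B = 1 → 3/4 = 3/4
((A → A) → B) ∨ A = 3/4 ∨ 1 = 1
A → (((A → A) → B) ∨ A) = 1 → 1 = 1
and checking the remaining 24 assignments likewise gives ≥ 1 in every case.

Yes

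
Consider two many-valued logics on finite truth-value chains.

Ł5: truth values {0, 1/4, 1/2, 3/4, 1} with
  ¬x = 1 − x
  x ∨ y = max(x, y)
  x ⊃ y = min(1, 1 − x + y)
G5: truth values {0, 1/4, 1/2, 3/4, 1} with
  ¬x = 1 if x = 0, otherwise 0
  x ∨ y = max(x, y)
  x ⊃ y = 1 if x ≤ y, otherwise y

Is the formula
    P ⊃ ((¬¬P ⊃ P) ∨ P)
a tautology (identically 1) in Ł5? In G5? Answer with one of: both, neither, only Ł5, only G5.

both

In Ł5: every assignment gives 1 — tautology.
In G5: every assignment gives 1 — tautology.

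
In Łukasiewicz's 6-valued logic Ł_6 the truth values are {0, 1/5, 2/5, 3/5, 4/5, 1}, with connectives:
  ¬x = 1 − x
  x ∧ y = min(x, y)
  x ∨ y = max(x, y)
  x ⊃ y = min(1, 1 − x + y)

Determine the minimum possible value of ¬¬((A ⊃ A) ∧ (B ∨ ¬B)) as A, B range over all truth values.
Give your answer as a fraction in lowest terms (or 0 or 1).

Take A = 0, B = 2/5:
A ⊃ A = 0 ⊃ 0 = 1
¬B = ¬2/5 = 3/5
B ∨ ¬B = 2/5 ∨ 3/5 = 3/5
(A ⊃ A) ∧ (B ∨ ¬B) = 1 ∧ 3/5 = 3/5
¬((A ⊃ A) ∧ (B ∨ ¬B)) = ¬3/5 = 2/5
¬¬((A ⊃ A) ∧ (B ∨ ¬B)) = ¬2/5 = 3/5
No assignment yields a value below 3/5, so this is the minimum.

3/5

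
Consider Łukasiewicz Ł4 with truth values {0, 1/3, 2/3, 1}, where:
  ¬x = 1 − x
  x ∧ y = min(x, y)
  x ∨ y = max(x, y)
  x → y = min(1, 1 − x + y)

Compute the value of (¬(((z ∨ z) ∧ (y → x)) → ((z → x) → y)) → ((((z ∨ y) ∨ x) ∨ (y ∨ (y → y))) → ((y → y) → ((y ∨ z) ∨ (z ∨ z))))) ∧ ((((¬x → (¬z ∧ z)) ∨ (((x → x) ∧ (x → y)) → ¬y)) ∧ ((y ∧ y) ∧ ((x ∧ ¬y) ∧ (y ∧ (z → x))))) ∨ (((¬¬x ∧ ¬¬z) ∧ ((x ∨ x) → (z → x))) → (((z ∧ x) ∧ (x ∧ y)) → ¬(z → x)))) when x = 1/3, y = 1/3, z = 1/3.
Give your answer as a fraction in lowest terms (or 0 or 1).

z ∨ z = 1/3 ∨ 1/3 = 1/3
y → x = 1/3 → 1/3 = 1
(z ∨ z) ∧ (y → x) = 1/3 ∧ 1 = 1/3
z → x = 1/3 → 1/3 = 1
(z → x) → y = 1 → 1/3 = 1/3
((z ∨ z) ∧ (y → x)) → ((z → x) → y) = 1/3 → 1/3 = 1
¬(((z ∨ z) ∧ (y → x)) → ((z → x) → y)) = ¬1 = 0
z ∨ y = 1/3 ∨ 1/3 = 1/3
(z ∨ y) ∨ x = 1/3 ∨ 1/3 = 1/3
y → y = 1/3 → 1/3 = 1
y ∨ (y → y) = 1/3 ∨ 1 = 1
((z ∨ y) ∨ x) ∨ (y ∨ (y → y)) = 1/3 ∨ 1 = 1
y → y = 1/3 → 1/3 = 1
y ∨ z = 1/3 ∨ 1/3 = 1/3
z ∨ z = 1/3 ∨ 1/3 = 1/3
(y ∨ z) ∨ (z ∨ z) = 1/3 ∨ 1/3 = 1/3
(y → y) → ((y ∨ z) ∨ (z ∨ z)) = 1 → 1/3 = 1/3
(((z ∨ y) ∨ x) ∨ (y ∨ (y → y))) → ((y → y) → ((y ∨ z) ∨ (z ∨ z))) = 1 → 1/3 = 1/3
¬(((z ∨ z) ∧ (y → x)) → ((z → x) → y)) → ((((z ∨ y) ∨ x) ∨ (y ∨ (y → y))) → ((y → y) → ((y ∨ z) ∨ (z ∨ z)))) = 0 → 1/3 = 1
¬x = ¬1/3 = 2/3
¬z = ¬1/3 = 2/3
¬z ∧ z = 2/3 ∧ 1/3 = 1/3
¬x → (¬z ∧ z) = 2/3 → 1/3 = 2/3
x → x = 1/3 → 1/3 = 1
x → y = 1/3 → 1/3 = 1
(x → x) ∧ (x → y) = 1 ∧ 1 = 1
¬y = ¬1/3 = 2/3
((x → x) ∧ (x → y)) → ¬y = 1 → 2/3 = 2/3
(¬x → (¬z ∧ z)) ∨ (((x → x) ∧ (x → y)) → ¬y) = 2/3 ∨ 2/3 = 2/3
y ∧ y = 1/3 ∧ 1/3 = 1/3
¬y = ¬1/3 = 2/3
x ∧ ¬y = 1/3 ∧ 2/3 = 1/3
z → x = 1/3 → 1/3 = 1
y ∧ (z → x) = 1/3 ∧ 1 = 1/3
(x ∧ ¬y) ∧ (y ∧ (z → x)) = 1/3 ∧ 1/3 = 1/3
(y ∧ y) ∧ ((x ∧ ¬y) ∧ (y ∧ (z → x))) = 1/3 ∧ 1/3 = 1/3
((¬x → (¬z ∧ z)) ∨ (((x → x) ∧ (x → y)) → ¬y)) ∧ ((y ∧ y) ∧ ((x ∧ ¬y) ∧ (y ∧ (z → x)))) = 2/3 ∧ 1/3 = 1/3
¬x = ¬1/3 = 2/3
¬¬x = ¬2/3 = 1/3
¬z = ¬1/3 = 2/3
¬¬z = ¬2/3 = 1/3
¬¬x ∧ ¬¬z = 1/3 ∧ 1/3 = 1/3
x ∨ x = 1/3 ∨ 1/3 = 1/3
z → x = 1/3 → 1/3 = 1
(x ∨ x) → (z → x) = 1/3 → 1 = 1
(¬¬x ∧ ¬¬z) ∧ ((x ∨ x) → (z → x)) = 1/3 ∧ 1 = 1/3
z ∧ x = 1/3 ∧ 1/3 = 1/3
x ∧ y = 1/3 ∧ 1/3 = 1/3
(z ∧ x) ∧ (x ∧ y) = 1/3 ∧ 1/3 = 1/3
z → x = 1/3 → 1/3 = 1
¬(z → x) = ¬1 = 0
((z ∧ x) ∧ (x ∧ y)) → ¬(z → x) = 1/3 → 0 = 2/3
((¬¬x ∧ ¬¬z) ∧ ((x ∨ x) → (z → x))) → (((z ∧ x) ∧ (x ∧ y)) → ¬(z → x)) = 1/3 → 2/3 = 1
(((¬x → (¬z ∧ z)) ∨ (((x → x) ∧ (x → y)) → ¬y)) ∧ ((y ∧ y) ∧ ((x ∧ ¬y) ∧ (y ∧ (z → x))))) ∨ (((¬¬x ∧ ¬¬z) ∧ ((x ∨ x) → (z → x))) → (((z ∧ x) ∧ (x ∧ y)) → ¬(z → x))) = 1/3 ∨ 1 = 1
(¬(((z ∨ z) ∧ (y → x)) → ((z → x) → y)) → ((((z ∨ y) ∨ x) ∨ (y ∨ (y → y))) → ((y → y) → ((y ∨ z) ∨ (z ∨ z))))) ∧ ((((¬x → (¬z ∧ z)) ∨ (((x → x) ∧ (x → y)) → ¬y)) ∧ ((y ∧ y) ∧ ((x ∧ ¬y) ∧ (y ∧ (z → x))))) ∨ (((¬¬x ∧ ¬¬z) ∧ ((x ∨ x) → (z → x))) → (((z ∧ x) ∧ (x ∧ y)) → ¬(z → x)))) = 1 ∧ 1 = 1

1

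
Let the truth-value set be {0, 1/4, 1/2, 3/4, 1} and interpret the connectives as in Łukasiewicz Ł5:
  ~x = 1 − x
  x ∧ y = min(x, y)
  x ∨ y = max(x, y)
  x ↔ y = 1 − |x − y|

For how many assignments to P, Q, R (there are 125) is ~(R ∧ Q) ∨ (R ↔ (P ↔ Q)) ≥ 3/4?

111

value 1: 64 assignments (counts)
value 3/4: 47 assignments (counts)
value 1/2: 10 assignments
value 1/4: 3 assignments
value 0: 1 assignment
So 111 of the 125 assignments meet the threshold.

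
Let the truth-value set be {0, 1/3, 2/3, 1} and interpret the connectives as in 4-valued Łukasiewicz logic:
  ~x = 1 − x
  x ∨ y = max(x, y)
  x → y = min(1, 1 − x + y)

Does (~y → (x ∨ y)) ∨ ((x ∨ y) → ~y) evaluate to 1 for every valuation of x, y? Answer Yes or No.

x = 0, y = 0 ↦ 1
x = 0, y = 1/3 ↦ 1
x = 0, y = 2/3 ↦ 1
x = 0, y = 1 ↦ 1
x = 1/3, y = 0 ↦ 1
x = 1/3, y = 1/3 ↦ 1
x = 1/3, y = 2/3 ↦ 1
x = 1/3, y = 1 ↦ 1
x = 2/3, y = 0 ↦ 1
x = 2/3, y = 1/3 ↦ 1
x = 2/3, y = 2/3 ↦ 1
x = 2/3, y = 1 ↦ 1
x = 1, y = 0 ↦ 1
x = 1, y = 1/3 ↦ 1
x = 1, y = 2/3 ↦ 1
x = 1, y = 1 ↦ 1
Every assignment gives a value ≥ 1.

Yes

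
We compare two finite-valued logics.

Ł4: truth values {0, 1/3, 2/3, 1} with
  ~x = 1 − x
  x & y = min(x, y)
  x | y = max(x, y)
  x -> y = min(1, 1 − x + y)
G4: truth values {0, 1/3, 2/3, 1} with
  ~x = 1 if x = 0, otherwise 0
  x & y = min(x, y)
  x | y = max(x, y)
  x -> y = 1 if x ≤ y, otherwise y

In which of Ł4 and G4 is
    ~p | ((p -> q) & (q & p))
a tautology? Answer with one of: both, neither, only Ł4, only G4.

neither

In Ł4: at p = 1/3, q = 0 the value is 2/3 — not a tautology.
In G4: at p = 1/3, q = 0 the value is 0 — not a tautology.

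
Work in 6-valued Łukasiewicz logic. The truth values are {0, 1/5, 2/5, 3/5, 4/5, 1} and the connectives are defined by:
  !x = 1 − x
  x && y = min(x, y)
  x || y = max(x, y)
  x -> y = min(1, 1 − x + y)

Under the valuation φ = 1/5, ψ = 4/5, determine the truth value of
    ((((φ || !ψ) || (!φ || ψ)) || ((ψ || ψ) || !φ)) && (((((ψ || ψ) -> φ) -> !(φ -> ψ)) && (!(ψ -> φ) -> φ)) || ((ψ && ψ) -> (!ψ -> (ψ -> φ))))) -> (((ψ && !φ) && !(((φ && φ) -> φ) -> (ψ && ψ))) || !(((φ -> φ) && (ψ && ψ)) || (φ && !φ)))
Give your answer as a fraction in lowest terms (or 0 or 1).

!ψ = !4/5 = 1/5
φ || !ψ = 1/5 || 1/5 = 1/5
!φ = !1/5 = 4/5
!φ || ψ = 4/5 || 4/5 = 4/5
(φ || !ψ) || (!φ || ψ) = 1/5 || 4/5 = 4/5
ψ || ψ = 4/5 || 4/5 = 4/5
!φ = !1/5 = 4/5
(ψ || ψ) || !φ = 4/5 || 4/5 = 4/5
((φ || !ψ) || (!φ || ψ)) || ((ψ || ψ) || !φ) = 4/5 || 4/5 = 4/5
ψ || ψ = 4/5 || 4/5 = 4/5
(ψ || ψ) -> φ = 4/5 -> 1/5 = 2/5
φ -> ψ = 1/5 -> 4/5 = 1
!(φ -> ψ) = !1 = 0
((ψ || ψ) -> φ) -> !(φ -> ψ) = 2/5 -> 0 = 3/5
ψ -> φ = 4/5 -> 1/5 = 2/5
!(ψ -> φ) = !2/5 = 3/5
!(ψ -> φ) -> φ = 3/5 -> 1/5 = 3/5
(((ψ || ψ) -> φ) -> !(φ -> ψ)) && (!(ψ -> φ) -> φ) = 3/5 && 3/5 = 3/5
ψ && ψ = 4/5 && 4/5 = 4/5
!ψ = !4/5 = 1/5
ψ -> φ = 4/5 -> 1/5 = 2/5
!ψ -> (ψ -> φ) = 1/5 -> 2/5 = 1
(ψ && ψ) -> (!ψ -> (ψ -> φ)) = 4/5 -> 1 = 1
((((ψ || ψ) -> φ) -> !(φ -> ψ)) && (!(ψ -> φ) -> φ)) || ((ψ && ψ) -> (!ψ -> (ψ -> φ))) = 3/5 || 1 = 1
(((φ || !ψ) || (!φ || ψ)) || ((ψ || ψ) || !φ)) && (((((ψ || ψ) -> φ) -> !(φ -> ψ)) && (!(ψ -> φ) -> φ)) || ((ψ && ψ) -> (!ψ -> (ψ -> φ)))) = 4/5 && 1 = 4/5
!φ = !1/5 = 4/5
ψ && !φ = 4/5 && 4/5 = 4/5
φ && φ = 1/5 && 1/5 = 1/5
(φ && φ) -> φ = 1/5 -> 1/5 = 1
ψ && ψ = 4/5 && 4/5 = 4/5
((φ && φ) -> φ) -> (ψ && ψ) = 1 -> 4/5 = 4/5
!(((φ && φ) -> φ) -> (ψ && ψ)) = !4/5 = 1/5
(ψ && !φ) && !(((φ && φ) -> φ) -> (ψ && ψ)) = 4/5 && 1/5 = 1/5
φ -> φ = 1/5 -> 1/5 = 1
ψ && ψ = 4/5 && 4/5 = 4/5
(φ -> φ) && (ψ && ψ) = 1 && 4/5 = 4/5
!φ = !1/5 = 4/5
φ && !φ = 1/5 && 4/5 = 1/5
((φ -> φ) && (ψ && ψ)) || (φ && !φ) = 4/5 || 1/5 = 4/5
!(((φ -> φ) && (ψ && ψ)) || (φ && !φ)) = !4/5 = 1/5
((ψ && !φ) && !(((φ && φ) -> φ) -> (ψ && ψ))) || !(((φ -> φ) && (ψ && ψ)) || (φ && !φ)) = 1/5 || 1/5 = 1/5
((((φ || !ψ) || (!φ || ψ)) || ((ψ || ψ) || !φ)) && (((((ψ || ψ) -> φ) -> !(φ -> ψ)) && (!(ψ -> φ) -> φ)) || ((ψ && ψ) -> (!ψ -> (ψ -> φ))))) -> (((ψ && !φ) && !(((φ && φ) -> φ) -> (ψ && ψ))) || !(((φ -> φ) && (ψ && ψ)) || (φ && !φ))) = 4/5 -> 1/5 = 2/5

2/5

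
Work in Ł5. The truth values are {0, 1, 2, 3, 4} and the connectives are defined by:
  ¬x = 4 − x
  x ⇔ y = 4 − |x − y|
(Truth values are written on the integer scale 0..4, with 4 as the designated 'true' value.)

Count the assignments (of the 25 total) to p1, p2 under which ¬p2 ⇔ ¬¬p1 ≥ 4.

value 4: 5 assignments (counts)
value 3: 8 assignments
value 2: 6 assignments
value 1: 4 assignments
value 0: 2 assignments
So 5 of the 25 assignments meet the threshold.

5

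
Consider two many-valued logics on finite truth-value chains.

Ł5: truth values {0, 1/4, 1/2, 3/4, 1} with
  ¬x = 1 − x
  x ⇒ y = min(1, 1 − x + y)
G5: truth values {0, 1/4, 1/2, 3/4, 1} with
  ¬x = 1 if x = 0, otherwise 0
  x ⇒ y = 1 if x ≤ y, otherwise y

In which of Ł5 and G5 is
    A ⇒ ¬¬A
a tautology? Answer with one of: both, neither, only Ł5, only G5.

both

In Ł5: every assignment gives 1 — tautology.
In G5: every assignment gives 1 — tautology.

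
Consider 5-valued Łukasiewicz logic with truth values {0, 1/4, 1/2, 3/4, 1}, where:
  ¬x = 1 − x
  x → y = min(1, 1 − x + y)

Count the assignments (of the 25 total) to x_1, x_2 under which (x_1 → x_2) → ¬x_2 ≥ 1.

value 1: 9 assignments (counts)
value 3/4: 3 assignments
value 1/2: 4 assignments
value 1/4: 4 assignments
value 0: 5 assignments
So 9 of the 25 assignments meet the threshold.

9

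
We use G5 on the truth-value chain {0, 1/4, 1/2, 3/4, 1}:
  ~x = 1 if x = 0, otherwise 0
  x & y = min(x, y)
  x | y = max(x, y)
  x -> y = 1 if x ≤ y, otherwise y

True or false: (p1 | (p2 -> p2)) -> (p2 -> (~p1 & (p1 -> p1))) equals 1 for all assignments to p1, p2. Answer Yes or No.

Counterexample: take p1 = 1/4, p2 = 1/4.
p2 -> p2 = 1/4 -> 1/4 = 1
p1 | (p2 -> p2) = 1/4 | 1 = 1
~p1 = ~1/4 = 0
p1 -> p1 = 1/4 -> 1/4 = 1
~p1 & (p1 -> p1) = 0 & 1 = 0
p2 -> (~p1 & (p1 -> p1)) = 1/4 -> 0 = 0
(p1 | (p2 -> p2)) -> (p2 -> (~p1 & (p1 -> p1))) = 1 -> 0 = 0
This gives 0 ≠ 1.

No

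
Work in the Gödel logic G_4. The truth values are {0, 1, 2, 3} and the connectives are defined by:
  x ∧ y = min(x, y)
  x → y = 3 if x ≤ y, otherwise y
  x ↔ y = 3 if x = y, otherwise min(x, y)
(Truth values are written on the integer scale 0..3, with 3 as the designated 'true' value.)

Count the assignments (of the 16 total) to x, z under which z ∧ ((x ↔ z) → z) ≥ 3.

x = 0, z = 0 ↦ 0  <
x = 0, z = 1 ↦ 1  <
x = 0, z = 2 ↦ 2  <
x = 0, z = 3 ↦ 3  ≥
x = 1, z = 0 ↦ 0  <
x = 1, z = 1 ↦ 1  <
x = 1, z = 2 ↦ 2  <
x = 1, z = 3 ↦ 3  ≥
x = 2, z = 0 ↦ 0  <
x = 2, z = 1 ↦ 1  <
x = 2, z = 2 ↦ 2  <
x = 2, z = 3 ↦ 3  ≥
x = 3, z = 0 ↦ 0  <
x = 3, z = 1 ↦ 1  <
x = 3, z = 2 ↦ 2  <
x = 3, z = 3 ↦ 3  ≥
So 4 of the 16 assignments meet the threshold.

4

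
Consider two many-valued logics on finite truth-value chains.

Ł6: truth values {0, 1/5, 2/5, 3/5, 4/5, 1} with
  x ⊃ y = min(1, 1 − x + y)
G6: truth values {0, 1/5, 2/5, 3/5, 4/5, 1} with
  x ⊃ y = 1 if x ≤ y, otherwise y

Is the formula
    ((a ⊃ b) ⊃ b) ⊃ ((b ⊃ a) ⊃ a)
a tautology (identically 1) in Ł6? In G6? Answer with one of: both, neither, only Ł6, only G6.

In Ł6: every assignment gives 1 — tautology.
In G6: at a = 1/5, b = 0 the value is 1/5 — not a tautology.

only Ł6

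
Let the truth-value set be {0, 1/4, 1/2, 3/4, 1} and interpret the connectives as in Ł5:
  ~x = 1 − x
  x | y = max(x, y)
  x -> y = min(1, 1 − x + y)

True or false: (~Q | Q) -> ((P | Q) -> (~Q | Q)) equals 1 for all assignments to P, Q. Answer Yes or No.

Yes

At P = 3/4, Q = 1/2, for instance:
~Q = ~1/2 = 1/2
~Q | Q = 1/2 | 1/2 = 1/2
P | Q = 3/4 | 1/2 = 3/4
(P | Q) -> (~Q | Q) = 3/4 -> 1/2 = 3/4
(~Q | Q) -> ((P | Q) -> (~Q | Q)) = 1/2 -> 3/4 = 1
and checking the remaining 24 assignments likewise gives ≥ 1 in every case.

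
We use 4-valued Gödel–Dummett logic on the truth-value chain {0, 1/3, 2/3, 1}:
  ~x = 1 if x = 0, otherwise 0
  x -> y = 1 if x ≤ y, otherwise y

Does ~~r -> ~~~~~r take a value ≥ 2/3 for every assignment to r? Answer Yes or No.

No

Counterexample: take r = 1/3.
~r = ~1/3 = 0
~~r = ~0 = 1
~r = ~1/3 = 0
~~r = ~0 = 1
~~~r = ~1 = 0
~~~~r = ~0 = 1
~~~~~r = ~1 = 0
~~r -> ~~~~~r = 1 -> 0 = 0
This gives 0, which is below 2/3.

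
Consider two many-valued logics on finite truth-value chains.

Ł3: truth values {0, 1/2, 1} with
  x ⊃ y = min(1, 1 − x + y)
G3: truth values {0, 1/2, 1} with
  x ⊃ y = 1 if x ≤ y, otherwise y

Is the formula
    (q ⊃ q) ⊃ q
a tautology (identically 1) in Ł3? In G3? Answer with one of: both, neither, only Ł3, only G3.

In Ł3: at q = 0 the value is 0 — not a tautology.
In G3: at q = 0 the value is 0 — not a tautology.

neither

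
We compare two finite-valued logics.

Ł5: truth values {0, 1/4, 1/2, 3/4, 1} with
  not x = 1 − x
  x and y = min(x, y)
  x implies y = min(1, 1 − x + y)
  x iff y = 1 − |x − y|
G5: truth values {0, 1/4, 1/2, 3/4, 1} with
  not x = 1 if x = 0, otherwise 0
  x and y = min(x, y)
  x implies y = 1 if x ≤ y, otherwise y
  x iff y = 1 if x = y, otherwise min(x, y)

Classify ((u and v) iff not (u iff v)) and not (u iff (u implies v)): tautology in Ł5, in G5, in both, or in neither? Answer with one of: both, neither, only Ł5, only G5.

In Ł5: at u = 0, v = 1/4 the value is 3/4 — not a tautology.
In G5: at u = 0, v = 1/4 the value is 0 — not a tautology.

neither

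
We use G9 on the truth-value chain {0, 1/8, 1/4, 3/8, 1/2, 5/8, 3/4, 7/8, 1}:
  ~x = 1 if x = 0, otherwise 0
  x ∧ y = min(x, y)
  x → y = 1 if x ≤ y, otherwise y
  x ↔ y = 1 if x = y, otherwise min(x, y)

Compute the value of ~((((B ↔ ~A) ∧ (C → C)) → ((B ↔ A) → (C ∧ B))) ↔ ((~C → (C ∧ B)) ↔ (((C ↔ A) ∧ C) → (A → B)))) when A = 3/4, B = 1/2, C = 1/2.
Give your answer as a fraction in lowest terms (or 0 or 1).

0

~A = ~3/4 = 0
B ↔ ~A = 1/2 ↔ 0 = 0
C → C = 1/2 → 1/2 = 1
(B ↔ ~A) ∧ (C → C) = 0 ∧ 1 = 0
B ↔ A = 1/2 ↔ 3/4 = 1/2
C ∧ B = 1/2 ∧ 1/2 = 1/2
(B ↔ A) → (C ∧ B) = 1/2 → 1/2 = 1
((B ↔ ~A) ∧ (C → C)) → ((B ↔ A) → (C ∧ B)) = 0 → 1 = 1
~C = ~1/2 = 0
C ∧ B = 1/2 ∧ 1/2 = 1/2
~C → (C ∧ B) = 0 → 1/2 = 1
C ↔ A = 1/2 ↔ 3/4 = 1/2
(C ↔ A) ∧ C = 1/2 ∧ 1/2 = 1/2
A → B = 3/4 → 1/2 = 1/2
((C ↔ A) ∧ C) → (A → B) = 1/2 → 1/2 = 1
(~C → (C ∧ B)) ↔ (((C ↔ A) ∧ C) → (A → B)) = 1 ↔ 1 = 1
(((B ↔ ~A) ∧ (C → C)) → ((B ↔ A) → (C ∧ B))) ↔ ((~C → (C ∧ B)) ↔ (((C ↔ A) ∧ C) → (A → B))) = 1 ↔ 1 = 1
~((((B ↔ ~A) ∧ (C → C)) → ((B ↔ A) → (C ∧ B))) ↔ ((~C → (C ∧ B)) ↔ (((C ↔ A) ∧ C) → (A → B)))) = ~1 = 0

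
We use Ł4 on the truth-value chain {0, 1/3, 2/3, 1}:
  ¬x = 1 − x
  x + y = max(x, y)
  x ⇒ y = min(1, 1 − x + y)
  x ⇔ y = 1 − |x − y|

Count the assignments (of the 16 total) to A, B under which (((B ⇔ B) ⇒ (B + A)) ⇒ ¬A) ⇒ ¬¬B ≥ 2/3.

A = 0, B = 0 ↦ 0  <
A = 0, B = 1/3 ↦ 1/3  <
A = 0, B = 2/3 ↦ 2/3  ≥
A = 0, B = 1 ↦ 1  ≥
A = 1/3, B = 0 ↦ 0  <
A = 1/3, B = 1/3 ↦ 1/3  <
A = 1/3, B = 2/3 ↦ 2/3  ≥
A = 1/3, B = 1 ↦ 1  ≥
A = 2/3, B = 0 ↦ 1/3  <
A = 2/3, B = 1/3 ↦ 2/3  ≥
A = 2/3, B = 2/3 ↦ 1  ≥
A = 2/3, B = 1 ↦ 1  ≥
A = 1, B = 0 ↦ 1  ≥
A = 1, B = 1/3 ↦ 1  ≥
A = 1, B = 2/3 ↦ 1  ≥
A = 1, B = 1 ↦ 1  ≥
So 11 of the 16 assignments meet the threshold.

11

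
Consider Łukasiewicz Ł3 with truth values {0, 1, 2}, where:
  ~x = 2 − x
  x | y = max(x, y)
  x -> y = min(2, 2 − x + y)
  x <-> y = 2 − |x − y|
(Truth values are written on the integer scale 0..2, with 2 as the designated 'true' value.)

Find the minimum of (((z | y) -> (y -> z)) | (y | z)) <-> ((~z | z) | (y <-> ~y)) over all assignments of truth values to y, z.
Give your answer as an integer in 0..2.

Take y = 0, z = 1:
z | y = 1 | 0 = 1
y -> z = 0 -> 1 = 2
(z | y) -> (y -> z) = 1 -> 2 = 2
y | z = 0 | 1 = 1
((z | y) -> (y -> z)) | (y | z) = 2 | 1 = 2
~z = ~1 = 1
~z | z = 1 | 1 = 1
~y = ~0 = 2
y <-> ~y = 0 <-> 2 = 0
(~z | z) | (y <-> ~y) = 1 | 0 = 1
(((z | y) -> (y -> z)) | (y | z)) <-> ((~z | z) | (y <-> ~y)) = 2 <-> 1 = 1
No assignment yields a value below 1, so this is the minimum.

1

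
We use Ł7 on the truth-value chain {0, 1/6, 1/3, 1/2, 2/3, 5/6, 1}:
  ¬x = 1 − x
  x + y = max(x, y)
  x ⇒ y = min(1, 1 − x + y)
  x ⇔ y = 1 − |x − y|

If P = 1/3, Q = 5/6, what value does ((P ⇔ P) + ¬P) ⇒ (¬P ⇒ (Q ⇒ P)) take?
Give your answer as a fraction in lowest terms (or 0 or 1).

P ⇔ P = 1/3 ⇔ 1/3 = 1
¬P = ¬1/3 = 2/3
(P ⇔ P) + ¬P = 1 + 2/3 = 1
¬P = ¬1/3 = 2/3
Q ⇒ P = 5/6 ⇒ 1/3 = 1/2
¬P ⇒ (Q ⇒ P) = 2/3 ⇒ 1/2 = 5/6
((P ⇔ P) + ¬P) ⇒ (¬P ⇒ (Q ⇒ P)) = 1 ⇒ 5/6 = 5/6

5/6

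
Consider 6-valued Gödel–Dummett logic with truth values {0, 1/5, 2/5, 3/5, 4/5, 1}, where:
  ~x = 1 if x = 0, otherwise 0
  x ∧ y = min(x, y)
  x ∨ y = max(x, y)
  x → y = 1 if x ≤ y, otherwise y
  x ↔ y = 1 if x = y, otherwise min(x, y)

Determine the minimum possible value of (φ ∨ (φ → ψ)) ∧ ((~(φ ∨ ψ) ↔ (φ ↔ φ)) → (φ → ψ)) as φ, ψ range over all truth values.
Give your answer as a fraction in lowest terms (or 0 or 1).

Take φ = 1/5, ψ = 0:
φ → ψ = 1/5 → 0 = 0
φ ∨ (φ → ψ) = 1/5 ∨ 0 = 1/5
φ ∨ ψ = 1/5 ∨ 0 = 1/5
~(φ ∨ ψ) = ~1/5 = 0
φ ↔ φ = 1/5 ↔ 1/5 = 1
~(φ ∨ ψ) ↔ (φ ↔ φ) = 0 ↔ 1 = 0
φ → ψ = 1/5 → 0 = 0
(~(φ ∨ ψ) ↔ (φ ↔ φ)) → (φ → ψ) = 0 → 0 = 1
(φ ∨ (φ → ψ)) ∧ ((~(φ ∨ ψ) ↔ (φ ↔ φ)) → (φ → ψ)) = 1/5 ∧ 1 = 1/5
No assignment yields a value below 1/5, so this is the minimum.

1/5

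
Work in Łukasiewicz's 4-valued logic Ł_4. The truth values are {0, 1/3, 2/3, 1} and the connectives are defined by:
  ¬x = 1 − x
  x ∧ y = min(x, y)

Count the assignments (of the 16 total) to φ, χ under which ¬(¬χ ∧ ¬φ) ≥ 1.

φ = 0, χ = 0 ↦ 0  <
φ = 0, χ = 1/3 ↦ 1/3  <
φ = 0, χ = 2/3 ↦ 2/3  <
φ = 0, χ = 1 ↦ 1  ≥
φ = 1/3, χ = 0 ↦ 1/3  <
φ = 1/3, χ = 1/3 ↦ 1/3  <
φ = 1/3, χ = 2/3 ↦ 2/3  <
φ = 1/3, χ = 1 ↦ 1  ≥
φ = 2/3, χ = 0 ↦ 2/3  <
φ = 2/3, χ = 1/3 ↦ 2/3  <
φ = 2/3, χ = 2/3 ↦ 2/3  <
φ = 2/3, χ = 1 ↦ 1  ≥
φ = 1, χ = 0 ↦ 1  ≥
φ = 1, χ = 1/3 ↦ 1  ≥
φ = 1, χ = 2/3 ↦ 1  ≥
φ = 1, χ = 1 ↦ 1  ≥
So 7 of the 16 assignments meet the threshold.

7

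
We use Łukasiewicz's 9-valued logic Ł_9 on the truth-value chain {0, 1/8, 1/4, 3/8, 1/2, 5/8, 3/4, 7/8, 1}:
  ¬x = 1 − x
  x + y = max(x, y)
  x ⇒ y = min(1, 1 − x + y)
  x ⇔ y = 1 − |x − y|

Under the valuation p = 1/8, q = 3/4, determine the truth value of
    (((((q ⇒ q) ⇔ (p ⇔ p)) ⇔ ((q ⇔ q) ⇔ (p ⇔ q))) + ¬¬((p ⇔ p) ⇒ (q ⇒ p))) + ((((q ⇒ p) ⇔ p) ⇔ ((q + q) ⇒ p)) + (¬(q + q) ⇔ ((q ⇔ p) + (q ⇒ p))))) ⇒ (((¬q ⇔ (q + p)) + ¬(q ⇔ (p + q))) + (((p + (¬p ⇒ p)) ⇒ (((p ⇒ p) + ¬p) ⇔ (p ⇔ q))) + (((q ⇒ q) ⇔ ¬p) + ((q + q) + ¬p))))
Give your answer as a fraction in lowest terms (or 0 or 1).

1

q ⇒ q = 3/4 ⇒ 3/4 = 1
p ⇔ p = 1/8 ⇔ 1/8 = 1
(q ⇒ q) ⇔ (p ⇔ p) = 1 ⇔ 1 = 1
q ⇔ q = 3/4 ⇔ 3/4 = 1
p ⇔ q = 1/8 ⇔ 3/4 = 3/8
(q ⇔ q) ⇔ (p ⇔ q) = 1 ⇔ 3/8 = 3/8
((q ⇒ q) ⇔ (p ⇔ p)) ⇔ ((q ⇔ q) ⇔ (p ⇔ q)) = 1 ⇔ 3/8 = 3/8
p ⇔ p = 1/8 ⇔ 1/8 = 1
q ⇒ p = 3/4 ⇒ 1/8 = 3/8
(p ⇔ p) ⇒ (q ⇒ p) = 1 ⇒ 3/8 = 3/8
¬((p ⇔ p) ⇒ (q ⇒ p)) = ¬3/8 = 5/8
¬¬((p ⇔ p) ⇒ (q ⇒ p)) = ¬5/8 = 3/8
(((q ⇒ q) ⇔ (p ⇔ p)) ⇔ ((q ⇔ q) ⇔ (p ⇔ q))) + ¬¬((p ⇔ p) ⇒ (q ⇒ p)) = 3/8 + 3/8 = 3/8
q ⇒ p = 3/4 ⇒ 1/8 = 3/8
(q ⇒ p) ⇔ p = 3/8 ⇔ 1/8 = 3/4
q + q = 3/4 + 3/4 = 3/4
(q + q) ⇒ p = 3/4 ⇒ 1/8 = 3/8
((q ⇒ p) ⇔ p) ⇔ ((q + q) ⇒ p) = 3/4 ⇔ 3/8 = 5/8
q + q = 3/4 + 3/4 = 3/4
¬(q + q) = ¬3/4 = 1/4
q ⇔ p = 3/4 ⇔ 1/8 = 3/8
q ⇒ p = 3/4 ⇒ 1/8 = 3/8
(q ⇔ p) + (q ⇒ p) = 3/8 + 3/8 = 3/8
¬(q + q) ⇔ ((q ⇔ p) + (q ⇒ p)) = 1/4 ⇔ 3/8 = 7/8
(((q ⇒ p) ⇔ p) ⇔ ((q + q) ⇒ p)) + (¬(q + q) ⇔ ((q ⇔ p) + (q ⇒ p))) = 5/8 + 7/8 = 7/8
((((q ⇒ q) ⇔ (p ⇔ p)) ⇔ ((q ⇔ q) ⇔ (p ⇔ q))) + ¬¬((p ⇔ p) ⇒ (q ⇒ p))) + ((((q ⇒ p) ⇔ p) ⇔ ((q + q) ⇒ p)) + (¬(q + q) ⇔ ((q ⇔ p) + (q ⇒ p)))) = 3/8 + 7/8 = 7/8
¬q = ¬3/4 = 1/4
q + p = 3/4 + 1/8 = 3/4
¬q ⇔ (q + p) = 1/4 ⇔ 3/4 = 1/2
p + q = 1/8 + 3/4 = 3/4
q ⇔ (p + q) = 3/4 ⇔ 3/4 = 1
¬(q ⇔ (p + q)) = ¬1 = 0
(¬q ⇔ (q + p)) + ¬(q ⇔ (p + q)) = 1/2 + 0 = 1/2
¬p = ¬1/8 = 7/8
¬p ⇒ p = 7/8 ⇒ 1/8 = 1/4
p + (¬p ⇒ p) = 1/8 + 1/4 = 1/4
p ⇒ p = 1/8 ⇒ 1/8 = 1
¬p = ¬1/8 = 7/8
(p ⇒ p) + ¬p = 1 + 7/8 = 1
p ⇔ q = 1/8 ⇔ 3/4 = 3/8
((p ⇒ p) + ¬p) ⇔ (p ⇔ q) = 1 ⇔ 3/8 = 3/8
(p + (¬p ⇒ p)) ⇒ (((p ⇒ p) + ¬p) ⇔ (p ⇔ q)) = 1/4 ⇒ 3/8 = 1
q ⇒ q = 3/4 ⇒ 3/4 = 1
¬p = ¬1/8 = 7/8
(q ⇒ q) ⇔ ¬p = 1 ⇔ 7/8 = 7/8
q + q = 3/4 + 3/4 = 3/4
¬p = ¬1/8 = 7/8
(q + q) + ¬p = 3/4 + 7/8 = 7/8
((q ⇒ q) ⇔ ¬p) + ((q + q) + ¬p) = 7/8 + 7/8 = 7/8
((p + (¬p ⇒ p)) ⇒ (((p ⇒ p) + ¬p) ⇔ (p ⇔ q))) + (((q ⇒ q) ⇔ ¬p) + ((q + q) + ¬p)) = 1 + 7/8 = 1
((¬q ⇔ (q + p)) + ¬(q ⇔ (p + q))) + (((p + (¬p ⇒ p)) ⇒ (((p ⇒ p) + ¬p) ⇔ (p ⇔ q))) + (((q ⇒ q) ⇔ ¬p) + ((q + q) + ¬p))) = 1/2 + 1 = 1
(((((q ⇒ q) ⇔ (p ⇔ p)) ⇔ ((q ⇔ q) ⇔ (p ⇔ q))) + ¬¬((p ⇔ p) ⇒ (q ⇒ p))) + ((((q ⇒ p) ⇔ p) ⇔ ((q + q) ⇒ p)) + (¬(q + q) ⇔ ((q ⇔ p) + (q ⇒ p))))) ⇒ (((¬q ⇔ (q + p)) + ¬(q ⇔ (p + q))) + (((p + (¬p ⇒ p)) ⇒ (((p ⇒ p) + ¬p) ⇔ (p ⇔ q))) + (((q ⇒ q) ⇔ ¬p) + ((q + q) + ¬p)))) = 7/8 ⇒ 1 = 1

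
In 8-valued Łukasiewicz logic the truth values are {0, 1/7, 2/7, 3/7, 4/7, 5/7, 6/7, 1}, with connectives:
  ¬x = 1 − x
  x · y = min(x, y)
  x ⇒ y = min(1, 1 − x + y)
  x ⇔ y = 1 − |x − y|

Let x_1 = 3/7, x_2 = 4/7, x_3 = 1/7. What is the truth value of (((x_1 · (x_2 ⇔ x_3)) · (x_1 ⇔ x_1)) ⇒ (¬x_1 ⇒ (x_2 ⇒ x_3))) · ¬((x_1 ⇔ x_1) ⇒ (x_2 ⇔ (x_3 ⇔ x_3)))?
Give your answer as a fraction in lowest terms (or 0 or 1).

3/7

x_2 ⇔ x_3 = 4/7 ⇔ 1/7 = 4/7
x_1 · (x_2 ⇔ x_3) = 3/7 · 4/7 = 3/7
x_1 ⇔ x_1 = 3/7 ⇔ 3/7 = 1
(x_1 · (x_2 ⇔ x_3)) · (x_1 ⇔ x_1) = 3/7 · 1 = 3/7
¬x_1 = ¬3/7 = 4/7
x_2 ⇒ x_3 = 4/7 ⇒ 1/7 = 4/7
¬x_1 ⇒ (x_2 ⇒ x_3) = 4/7 ⇒ 4/7 = 1
((x_1 · (x_2 ⇔ x_3)) · (x_1 ⇔ x_1)) ⇒ (¬x_1 ⇒ (x_2 ⇒ x_3)) = 3/7 ⇒ 1 = 1
x_1 ⇔ x_1 = 3/7 ⇔ 3/7 = 1
x_3 ⇔ x_3 = 1/7 ⇔ 1/7 = 1
x_2 ⇔ (x_3 ⇔ x_3) = 4/7 ⇔ 1 = 4/7
(x_1 ⇔ x_1) ⇒ (x_2 ⇔ (x_3 ⇔ x_3)) = 1 ⇒ 4/7 = 4/7
¬((x_1 ⇔ x_1) ⇒ (x_2 ⇔ (x_3 ⇔ x_3))) = ¬4/7 = 3/7
(((x_1 · (x_2 ⇔ x_3)) · (x_1 ⇔ x_1)) ⇒ (¬x_1 ⇒ (x_2 ⇒ x_3))) · ¬((x_1 ⇔ x_1) ⇒ (x_2 ⇔ (x_3 ⇔ x_3))) = 1 · 3/7 = 3/7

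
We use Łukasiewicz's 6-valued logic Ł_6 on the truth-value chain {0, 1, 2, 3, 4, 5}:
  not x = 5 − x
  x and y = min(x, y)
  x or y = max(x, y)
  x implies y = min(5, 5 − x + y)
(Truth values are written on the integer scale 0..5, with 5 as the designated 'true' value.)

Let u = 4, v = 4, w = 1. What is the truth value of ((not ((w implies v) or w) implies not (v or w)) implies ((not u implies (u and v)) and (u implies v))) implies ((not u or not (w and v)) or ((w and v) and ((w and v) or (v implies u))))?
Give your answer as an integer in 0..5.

w implies v = 1 implies 4 = 5
(w implies v) or w = 5 or 1 = 5
not ((w implies v) or w) = not 5 = 0
v or w = 4 or 1 = 4
not (v or w) = not 4 = 1
not ((w implies v) or w) implies not (v or w) = 0 implies 1 = 5
not u = not 4 = 1
u and v = 4 and 4 = 4
not u implies (u and v) = 1 implies 4 = 5
u implies v = 4 implies 4 = 5
(not u implies (u and v)) and (u implies v) = 5 and 5 = 5
(not ((w implies v) or w) implies not (v or w)) implies ((not u implies (u and v)) and (u implies v)) = 5 implies 5 = 5
not u = not 4 = 1
w and v = 1 and 4 = 1
not (w and v) = not 1 = 4
not u or not (w and v) = 1 or 4 = 4
w and v = 1 and 4 = 1
w and v = 1 and 4 = 1
v implies u = 4 implies 4 = 5
(w and v) or (v implies u) = 1 or 5 = 5
(w and v) and ((w and v) or (v implies u)) = 1 and 5 = 1
(not u or not (w and v)) or ((w and v) and ((w and v) or (v implies u))) = 4 or 1 = 4
((not ((w implies v) or w) implies not (v or w)) implies ((not u implies (u and v)) and (u implies v))) implies ((not u or not (w and v)) or ((w and v) and ((w and v) or (v implies u)))) = 5 implies 4 = 4

4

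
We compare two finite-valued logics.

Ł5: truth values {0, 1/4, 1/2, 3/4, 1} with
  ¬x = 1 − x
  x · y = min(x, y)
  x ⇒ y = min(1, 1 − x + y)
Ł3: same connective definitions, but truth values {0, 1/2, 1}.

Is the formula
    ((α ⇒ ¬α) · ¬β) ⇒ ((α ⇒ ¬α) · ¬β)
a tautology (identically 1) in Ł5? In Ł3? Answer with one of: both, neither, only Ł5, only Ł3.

In Ł5: every assignment gives 1 — tautology.
In Ł3: every assignment gives 1 — tautology.

both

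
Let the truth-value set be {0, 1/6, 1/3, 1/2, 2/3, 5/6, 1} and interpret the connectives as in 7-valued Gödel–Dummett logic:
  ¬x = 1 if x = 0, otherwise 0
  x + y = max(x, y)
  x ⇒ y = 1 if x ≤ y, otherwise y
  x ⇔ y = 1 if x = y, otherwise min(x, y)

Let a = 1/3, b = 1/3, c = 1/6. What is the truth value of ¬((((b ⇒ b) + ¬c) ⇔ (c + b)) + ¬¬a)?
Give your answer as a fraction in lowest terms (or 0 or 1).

b ⇒ b = 1/3 ⇒ 1/3 = 1
¬c = ¬1/6 = 0
(b ⇒ b) + ¬c = 1 + 0 = 1
c + b = 1/6 + 1/3 = 1/3
((b ⇒ b) + ¬c) ⇔ (c + b) = 1 ⇔ 1/3 = 1/3
¬a = ¬1/3 = 0
¬¬a = ¬0 = 1
(((b ⇒ b) + ¬c) ⇔ (c + b)) + ¬¬a = 1/3 + 1 = 1
¬((((b ⇒ b) + ¬c) ⇔ (c + b)) + ¬¬a) = ¬1 = 0

0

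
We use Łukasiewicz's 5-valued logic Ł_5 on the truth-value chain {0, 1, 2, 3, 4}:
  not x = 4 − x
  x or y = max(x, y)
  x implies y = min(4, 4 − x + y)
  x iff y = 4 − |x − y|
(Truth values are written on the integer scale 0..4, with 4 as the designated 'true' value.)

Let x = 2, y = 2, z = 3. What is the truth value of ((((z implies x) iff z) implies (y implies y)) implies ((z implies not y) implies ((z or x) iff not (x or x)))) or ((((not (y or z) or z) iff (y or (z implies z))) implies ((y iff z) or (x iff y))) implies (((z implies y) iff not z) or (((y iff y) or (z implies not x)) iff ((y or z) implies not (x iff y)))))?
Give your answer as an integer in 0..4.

z implies x = 3 implies 2 = 3
(z implies x) iff z = 3 iff 3 = 4
y implies y = 2 implies 2 = 4
((z implies x) iff z) implies (y implies y) = 4 implies 4 = 4
not y = not 2 = 2
z implies not y = 3 implies 2 = 3
z or x = 3 or 2 = 3
x or x = 2 or 2 = 2
not (x or x) = not 2 = 2
(z or x) iff not (x or x) = 3 iff 2 = 3
(z implies not y) implies ((z or x) iff not (x or x)) = 3 implies 3 = 4
(((z implies x) iff z) implies (y implies y)) implies ((z implies not y) implies ((z or x) iff not (x or x))) = 4 implies 4 = 4
y or z = 2 or 3 = 3
not (y or z) = not 3 = 1
not (y or z) or z = 1 or 3 = 3
z implies z = 3 implies 3 = 4
y or (z implies z) = 2 or 4 = 4
(not (y or z) or z) iff (y or (z implies z)) = 3 iff 4 = 3
y iff z = 2 iff 3 = 3
x iff y = 2 iff 2 = 4
(y iff z) or (x iff y) = 3 or 4 = 4
((not (y or z) or z) iff (y or (z implies z))) implies ((y iff z) or (x iff y)) = 3 implies 4 = 4
z implies y = 3 implies 2 = 3
not z = not 3 = 1
(z implies y) iff not z = 3 iff 1 = 2
y iff y = 2 iff 2 = 4
not x = not 2 = 2
z implies not x = 3 implies 2 = 3
(y iff y) or (z implies not x) = 4 or 3 = 4
y or z = 2 or 3 = 3
x iff y = 2 iff 2 = 4
not (x iff y) = not 4 = 0
(y or z) implies not (x iff y) = 3 implies 0 = 1
((y iff y) or (z implies not x)) iff ((y or z) implies not (x iff y)) = 4 iff 1 = 1
((z implies y) iff not z) or (((y iff y) or (z implies not x)) iff ((y or z) implies not (x iff y))) = 2 or 1 = 2
(((not (y or z) or z) iff (y or (z implies z))) implies ((y iff z) or (x iff y))) implies (((z implies y) iff not z) or (((y iff y) or (z implies not x)) iff ((y or z) implies not (x iff y)))) = 4 implies 2 = 2
((((z implies x) iff z) implies (y implies y)) implies ((z implies not y) implies ((z or x) iff not (x or x)))) or ((((not (y or z) or z) iff (y or (z implies z))) implies ((y iff z) or (x iff y))) implies (((z implies y) iff not z) or (((y iff y) or (z implies not x)) iff ((y or z) implies not (x iff y))))) = 4 or 2 = 4

4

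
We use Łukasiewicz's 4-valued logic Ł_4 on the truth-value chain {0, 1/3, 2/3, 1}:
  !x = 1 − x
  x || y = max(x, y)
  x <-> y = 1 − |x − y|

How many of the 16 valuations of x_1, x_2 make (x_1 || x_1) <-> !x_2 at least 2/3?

10

x_1 = 0, x_2 = 0 ↦ 0  <
x_1 = 0, x_2 = 1/3 ↦ 1/3  <
x_1 = 0, x_2 = 2/3 ↦ 2/3  ≥
x_1 = 0, x_2 = 1 ↦ 1  ≥
x_1 = 1/3, x_2 = 0 ↦ 1/3  <
x_1 = 1/3, x_2 = 1/3 ↦ 2/3  ≥
x_1 = 1/3, x_2 = 2/3 ↦ 1  ≥
x_1 = 1/3, x_2 = 1 ↦ 2/3  ≥
x_1 = 2/3, x_2 = 0 ↦ 2/3  ≥
x_1 = 2/3, x_2 = 1/3 ↦ 1  ≥
x_1 = 2/3, x_2 = 2/3 ↦ 2/3  ≥
x_1 = 2/3, x_2 = 1 ↦ 1/3  <
x_1 = 1, x_2 = 0 ↦ 1  ≥
x_1 = 1, x_2 = 1/3 ↦ 2/3  ≥
x_1 = 1, x_2 = 2/3 ↦ 1/3  <
x_1 = 1, x_2 = 1 ↦ 0  <
So 10 of the 16 assignments meet the threshold.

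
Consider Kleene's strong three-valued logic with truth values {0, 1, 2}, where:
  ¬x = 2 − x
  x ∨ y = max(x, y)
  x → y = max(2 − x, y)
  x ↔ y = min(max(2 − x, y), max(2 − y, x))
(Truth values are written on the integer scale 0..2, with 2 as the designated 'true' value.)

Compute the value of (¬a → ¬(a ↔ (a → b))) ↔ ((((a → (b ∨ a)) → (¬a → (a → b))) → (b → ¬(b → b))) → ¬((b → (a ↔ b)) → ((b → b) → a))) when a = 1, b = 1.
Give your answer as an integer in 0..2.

1

¬a = ¬1 = 1
a → b = 1 → 1 = 1
a ↔ (a → b) = 1 ↔ 1 = 1
¬(a ↔ (a → b)) = ¬1 = 1
¬a → ¬(a ↔ (a → b)) = 1 → 1 = 1
b ∨ a = 1 ∨ 1 = 1
a → (b ∨ a) = 1 → 1 = 1
¬a = ¬1 = 1
a → b = 1 → 1 = 1
¬a → (a → b) = 1 → 1 = 1
(a → (b ∨ a)) → (¬a → (a → b)) = 1 → 1 = 1
b → b = 1 → 1 = 1
¬(b → b) = ¬1 = 1
b → ¬(b → b) = 1 → 1 = 1
((a → (b ∨ a)) → (¬a → (a → b))) → (b → ¬(b → b)) = 1 → 1 = 1
a ↔ b = 1 ↔ 1 = 1
b → (a ↔ b) = 1 → 1 = 1
b → b = 1 → 1 = 1
(b → b) → a = 1 → 1 = 1
(b → (a ↔ b)) → ((b → b) → a) = 1 → 1 = 1
¬((b → (a ↔ b)) → ((b → b) → a)) = ¬1 = 1
(((a → (b ∨ a)) → (¬a → (a → b))) → (b → ¬(b → b))) → ¬((b → (a ↔ b)) → ((b → b) → a)) = 1 → 1 = 1
(¬a → ¬(a ↔ (a → b))) ↔ ((((a → (b ∨ a)) → (¬a → (a → b))) → (b → ¬(b → b))) → ¬((b → (a ↔ b)) → ((b → b) → a))) = 1 ↔ 1 = 1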